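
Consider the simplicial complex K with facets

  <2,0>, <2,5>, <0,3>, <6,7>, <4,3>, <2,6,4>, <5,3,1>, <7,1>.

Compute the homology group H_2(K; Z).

Fix the vertex order 0 < 1 < 2 < 3 < 4 < 5 < 6 < 7 and write every simplex with vertices in increasing order. Then dim K = 2 and the simplices of K are:

  0-simplices (8): [0], [1], [2], [3], [4], [5], [6], [7]
  1-simplices (12): [0,2], [0,3], [1,3], [1,5], [1,7], [2,4], [2,5], [2,6], [3,4], [3,5], [4,6], [6,7]
  2-simplices (2): [1,3,5], [2,4,6]

Hence C_0 ≅ Z^8, C_1 ≅ Z^12, C_2 ≅ Z^2.

The boundary map ∂_1: C_1 → C_0 sends each edge [p,q] (with p < q) to q − p. For instance
  ∂[2,6] = [6] − [2].
The 8×12 boundary matrix has rank 7 and Smith normal form diag(1,1,1,1,1,1,1).

∂_2: C_2 → C_1 sends each 2-simplex [p,q,r] to [q,r] − [p,r] + [p,q]. For instance
  ∂[1,3,5] = [3,5] − [1,5] + [1,3],
  ∂[2,4,6] = [4,6] − [2,6] + [2,4].
As a 12×2 matrix over Z this has rank 2, with invariant factors (1,1).

Now H_k = ker ∂_k / im ∂_{k+1}, so:

  H_2: rank ker ∂_2 − rank ∂_3 = (2 − 2) − 0 = 0, and there is no ∂_3, so H_2 = 0.

H_2 ≅ 0.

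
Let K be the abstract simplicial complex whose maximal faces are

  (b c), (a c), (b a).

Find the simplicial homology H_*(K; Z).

H_0 ≅ Z,  H_1 ≅ Z.

K has 3 vertices, 3 edges.
rank ∂_0 = 0, rank ∂_1 = 2 ⇒ b_0 = 3 − 0 − 2 = 1; all invariant factors of ∂_1 are 1 so no torsion. So H_0 = Z.
rank ∂_1 = 2, rank ∂_2 = 0 ⇒ b_1 = 3 − 2 − 0 = 1. So H_1 = Z.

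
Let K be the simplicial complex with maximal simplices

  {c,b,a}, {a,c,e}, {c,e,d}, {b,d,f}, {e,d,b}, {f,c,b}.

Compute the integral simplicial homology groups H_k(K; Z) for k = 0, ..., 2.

K has 6 vertices, 12 edges, 6 triangles.
rank ∂_0 = 0, rank ∂_1 = 5 ⇒ b_0 = 6 − 0 − 5 = 1; all invariant factors of ∂_1 are 1 so no torsion. So H_0 ≅ Z.
rank ∂_1 = 5, rank ∂_2 = 6 ⇒ b_1 = 12 − 5 − 6 = 1; all invariant factors of ∂_2 are 1 so no torsion. So H_1 ≅ Z.
rank ∂_2 = 6, rank ∂_3 = 0 ⇒ b_2 = 6 − 6 − 0 = 0. So H_2 ≅ 0.

H_0 ≅ Z,  H_1 ≅ Z,  H_2 = 0.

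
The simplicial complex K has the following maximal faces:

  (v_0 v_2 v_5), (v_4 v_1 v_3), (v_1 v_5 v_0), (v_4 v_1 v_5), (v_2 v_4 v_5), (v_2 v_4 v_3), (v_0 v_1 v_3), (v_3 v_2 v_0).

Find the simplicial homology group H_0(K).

We work with the vertex ordering v_0 < v_1 < v_2 < v_3 < v_4 < v_5. The simplices of K, each written with vertices in increasing order, are:

  0-simplices (6): [v_0], [v_1], [v_2], [v_3], [v_4], [v_5]
  1-simplices (12): [v_0,v_1], [v_0,v_2], [v_0,v_3], [v_0,v_5], [v_1,v_3], [v_1,v_4], [v_1,v_5], [v_2,v_3], [v_2,v_4], [v_2,v_5], [v_3,v_4], [v_4,v_5]
  2-simplices (8): [v_0,v_1,v_3], [v_0,v_1,v_5], [v_0,v_2,v_3], [v_0,v_2,v_5], [v_1,v_3,v_4], [v_1,v_4,v_5], [v_2,v_3,v_4], [v_2,v_4,v_5]

Hence C_0 ≅ Z^6, C_1 ≅ Z^12, C_2 ≅ Z^8.

Boundary ∂_1: C_1 → C_0 is given by ∂[p,q] = [q] − [p].
As a 6×12 matrix over Z this has rank 5, with invariant factors (1,1,1,1,1).

The boundary map ∂_2: C_2 → C_1 sends each 2-simplex [p,q,r] to [q,r] − [p,r] + [p,q]. For instance
  ∂[v_2,v_4,v_5] = [v_4,v_5] − [v_2,v_5] + [v_2,v_4],
  ∂[v_1,v_3,v_4] = [v_3,v_4] − [v_1,v_4] + [v_1,v_3].
The resulting 12×8 matrix has rank 7, and its Smith normal form has invariant factors (1,1,1,1,1,1,1).

Reading off H_k = ker ∂_k / im ∂_{k+1}:

  H_0: rank C_0 − rank ∂_1 = 6 − 5 = 1, and the invariant factors of ∂_1 are all 1, so H_0 ≅ Z.

(K is a triangulation of the 2-sphere S^2.)

H_0 ≅ Z.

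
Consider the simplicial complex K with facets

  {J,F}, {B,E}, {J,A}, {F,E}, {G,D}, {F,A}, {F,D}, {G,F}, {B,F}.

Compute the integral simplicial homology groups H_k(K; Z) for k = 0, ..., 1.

H_0 ≅ Z,  H_1 ≅ Z^3.

We work with the vertex ordering A < B < D < E < F < G < J. The simplices of K, each written with vertices in increasing order, are:

  0-simplices (7): A, B, D, E, F, G, J
  1-simplices (9): AF, AJ, BE, BF, DF, DG, EF, FG, FJ

giving chain groups C_0 ≅ Z^7, C_1 ≅ Z^9.

The boundary map ∂_1: C_1 → C_0 sends each edge [p,q] (with p < q) to q − p.
As a 7×9 matrix over Z this has rank 6, with invariant factors (1,1,1,1,1,1).

Now H_k = ker ∂_k / im ∂_{k+1}, so:

  H_0: rank C_0 − rank ∂_1 = 7 − 6 = 1, and the invariant factors of ∂_1 are all 1, so H_0 = Z.
  H_1: rank ker ∂_1 − rank ∂_2 = (9 − 6) − 0 = 3, and there is no ∂_2, so H_1 = Z^3.

(K is a triangulation of a wedge of 3 circles.)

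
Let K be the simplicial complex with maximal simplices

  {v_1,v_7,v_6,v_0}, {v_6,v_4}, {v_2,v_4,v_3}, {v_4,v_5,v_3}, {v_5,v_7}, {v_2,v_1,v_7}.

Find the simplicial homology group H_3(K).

H_3 = 0.

Take the total order v_0 < v_1 < v_2 < v_3 < v_4 < v_5 < v_6 < v_7 on the vertex set. Then K (dimension 3) consists of the simplices:

  0-simplices (8): [v_0], [v_1], [v_2], [v_3], [v_4], [v_5], [v_6], [v_7]
  1-simplices (15): (15 of them)
  2-simplices (7): [v_0,v_1,v_6], [v_0,v_1,v_7], [v_0,v_6,v_7], [v_1,v_2,v_7], [v_1,v_6,v_7], [v_2,v_3,v_4], [v_3,v_4,v_5]
  3-simplices (1): [v_0,v_1,v_6,v_7]

giving chain groups C_0 ≅ Z^8, C_1 ≅ Z^15, C_2 ≅ Z^7, C_3 ≅ Z^1.

∂_1: C_1 → C_0 maps an edge to its endpoints' difference, ∂[p,q] = q − p. For instance
  ∂[v_1,v_7] = [v_7] − [v_1].
The 8×15 boundary matrix has rank 7 and Smith normal form diag(1,1,1,1,1,1,1).

The boundary map ∂_2: C_2 → C_1 sends each 2-simplex [p,q,r] to [q,r] − [p,r] + [p,q]. For instance
  ∂[v_0,v_6,v_7] = [v_6,v_7] − [v_0,v_7] + [v_0,v_6],
  ∂[v_3,v_4,v_5] = [v_4,v_5] − [v_3,v_5] + [v_3,v_4].
This gives a 15×7 integer matrix of rank 6; reducing to Smith normal form yields diagonal entries (1,1,1,1,1,1).

∂_3: C_3 → C_2 sends each 3-simplex σ to the alternating sum Σ_i (−1)^i (σ with its i-th vertex removed). For instance
  ∂[v_0,v_1,v_6,v_7] = [v_1,v_6,v_7] − [v_0,v_6,v_7] + [v_0,v_1,v_7] − [v_0,v_1,v_6].
The 7×1 boundary matrix has rank 1 and Smith normal form diag(1).

Computing H_k = (kernel of ∂_k) / (image of ∂_{k+1}):

  H_3: rank ker ∂_3 − rank ∂_4 = (1 − 1) − 0 = 0, and there is no ∂_4, so H_3 = 0.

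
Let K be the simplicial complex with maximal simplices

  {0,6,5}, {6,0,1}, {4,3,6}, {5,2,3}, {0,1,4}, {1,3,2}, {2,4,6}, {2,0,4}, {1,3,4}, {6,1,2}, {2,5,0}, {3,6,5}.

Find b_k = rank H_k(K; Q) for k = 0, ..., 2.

Take the total order 0 < 1 < 2 < 3 < 4 < 5 < 6 on the vertex set. Then K (dimension 2) consists of the simplices:

  0-simplices (7): [0], [1], [2], [3], [4], [5], [6]
  1-simplices (18): [0,1], [0,2], [0,4], [0,5], [0,6], [1,2], [1,3], [1,4], [1,6], [2,3], [2,4], [2,5], [2,6], [3,4], [3,5], [3,6], [4,6], [5,6]
  2-simplices (12): [0,1,4], [0,1,6], [0,2,4], [0,2,5], [0,5,6], [1,2,3], [1,2,6], [1,3,4], [2,3,5], [2,4,6], [3,4,6], [3,5,6]

so the chain groups are C_0 ≅ Z^7, C_1 ≅ Z^18, C_2 ≅ Z^12.

∂_1: C_1 → C_0 maps an edge to its endpoints' difference, ∂[p,q] = q − p. For instance
  ∂[2,3] = [3] − [2].
This gives a 7×18 integer matrix of rank 6; reducing to Smith normal form yields diagonal entries (1,1,1,1,1,1).

Boundary ∂_2: C_2 → C_1 acts by ∂[p,q,r] = [q,r] − [p,r] + [p,q]. For instance
  ∂[0,2,5] = [2,5] − [0,5] + [0,2],
  ∂[3,4,6] = [4,6] − [3,6] + [3,4].
The 18×12 boundary matrix has rank 12 and Smith normal form diag(1,1,1,1,1,1,1,1,1,1,1,2).

Reading off H_k = ker ∂_k / im ∂_{k+1}:

  H_0: rank C_0 − rank ∂_1 = 7 − 6 = 1, and the invariant factors of ∂_1 are all 1, so H_0 ≅ Z.
  H_1: rank ker ∂_1 − rank ∂_2 = (18 − 6) − 12 = 0, and ∂_2 has invariant factor 2 > 1, so H_1 ≅ Z_2.
  H_2: rank ker ∂_2 − rank ∂_3 = (12 − 12) − 0 = 0, and there is no ∂_3, so H_2 ≅ 0.

(K is a triangulation of the real projective plane RP^2.)

Hence the Betti numbers are b_0 = 1, b_1 = 0, b_2 = 0.

b_0 = 1, b_1 = 0, b_2 = 0.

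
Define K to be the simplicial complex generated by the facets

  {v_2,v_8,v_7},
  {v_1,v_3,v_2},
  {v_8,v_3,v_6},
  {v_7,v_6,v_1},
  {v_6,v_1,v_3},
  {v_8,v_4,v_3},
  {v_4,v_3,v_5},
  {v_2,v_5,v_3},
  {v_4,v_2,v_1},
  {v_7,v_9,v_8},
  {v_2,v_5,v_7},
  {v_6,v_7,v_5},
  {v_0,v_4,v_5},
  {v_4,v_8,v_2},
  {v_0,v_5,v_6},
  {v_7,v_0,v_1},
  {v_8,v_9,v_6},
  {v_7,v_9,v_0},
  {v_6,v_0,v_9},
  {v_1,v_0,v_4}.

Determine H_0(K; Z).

H_0 = Z.

Fix the vertex order v_0 < v_1 < v_2 < v_3 < v_4 < v_5 < v_6 < v_7 < v_8 < v_9 and write every simplex with vertices in increasing order. Then dim K = 2 and the simplices of K are:

  0-simplices (10): [v_0], [v_1], [v_2], [v_3], [v_4], [v_5], [v_6], [v_7], [v_8], [v_9]
  1-simplices (30): (30 of them)
  2-simplices (20): (20 of them)

Hence C_0 ≅ Z^10, C_1 ≅ Z^30, C_2 ≅ Z^20.

Boundary ∂_1: C_1 → C_0 maps an edge to its endpoints' difference, ∂[p,q] = q − p.
This gives a 10×30 integer matrix of rank 9; reducing to Smith normal form yields diagonal entries (1,1,1,1,1,1,1,1,1).

∂_2: C_2 → C_1 acts by ∂[p,q,r] = [q,r] − [p,r] + [p,q]. For instance
  ∂[v_0,v_1,v_4] = [v_1,v_4] − [v_0,v_4] + [v_0,v_1],
  ∂[v_2,v_3,v_5] = [v_3,v_5] − [v_2,v_5] + [v_2,v_3].
As a 30×20 matrix over Z this has rank 20, with invariant factors (1,1,1,1,1,1,1,1,1,1,1,1,1,1,1,1,1,1,1,2).

From H_k ≅ ker(∂_k) / im(∂_{k+1}) we obtain:

  H_0: rank C_0 − rank ∂_1 = 10 − 9 = 1, and the invariant factors of ∂_1 are all 1, so H_0 ≅ Z.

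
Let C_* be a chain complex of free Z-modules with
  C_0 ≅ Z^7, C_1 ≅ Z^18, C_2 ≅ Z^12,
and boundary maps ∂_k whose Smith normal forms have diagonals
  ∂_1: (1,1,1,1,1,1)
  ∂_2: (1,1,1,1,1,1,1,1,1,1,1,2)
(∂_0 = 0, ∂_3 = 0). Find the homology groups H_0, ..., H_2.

H_0: b_0 = 7 − 0 − 6 = 1; torsion from ∂_1 factors > 1: none. So H_0 ≅ Z.
H_1: b_1 = 18 − 6 − 12 = 0; torsion from ∂_2 factors > 1: [2]. So H_1 ≅ Z/2.
H_2: b_2 = 12 − 12 − 0 = 0; torsion from ∂_3 factors > 1: none. So H_2 ≅ 0.

H_0 ≅ Z,  H_1 ≅ Z/2,  H_2 = 0.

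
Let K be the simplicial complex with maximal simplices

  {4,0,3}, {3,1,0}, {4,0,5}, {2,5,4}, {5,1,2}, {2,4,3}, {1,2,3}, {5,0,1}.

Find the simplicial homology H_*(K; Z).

H_0 ≅ Z,  H_1 = 0,  H_2 ≅ Z.

K has 6 vertices, 12 edges, 8 triangles.
rank ∂_0 = 0, rank ∂_1 = 5 ⇒ b_0 = 6 − 0 − 5 = 1; all invariant factors of ∂_1 are 1 so no torsion. So H_0 ≅ Z.
rank ∂_1 = 5, rank ∂_2 = 7 ⇒ b_1 = 12 − 5 − 7 = 0; all invariant factors of ∂_2 are 1 so no torsion. So H_1 ≅ 0.
rank ∂_2 = 7, rank ∂_3 = 0 ⇒ b_2 = 8 − 7 − 0 = 1. So H_2 ≅ Z.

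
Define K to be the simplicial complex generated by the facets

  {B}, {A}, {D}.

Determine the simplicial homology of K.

Order the vertices as A < B < D. Listing each simplex with vertices in this order, K has dimension 0 with simplices:

  0-simplices (3): A, B, D

giving chain groups C_0 ≅ Z^3.

Computing H_k = (kernel of ∂_k) / (image of ∂_{k+1}):

  H_0: rank C_0 − rank ∂_1 = 3 − 0 = 3, and there is no ∂_1, so H_0 ≅ Z^3.

(K is a triangulation of a set of 3 points.)

H_0 ≅ Z^3.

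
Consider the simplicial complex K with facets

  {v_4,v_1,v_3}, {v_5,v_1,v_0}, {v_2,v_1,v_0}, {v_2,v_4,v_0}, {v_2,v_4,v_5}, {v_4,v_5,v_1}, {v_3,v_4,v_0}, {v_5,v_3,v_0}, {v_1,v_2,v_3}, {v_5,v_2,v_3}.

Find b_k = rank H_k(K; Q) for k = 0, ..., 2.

Order the vertices as v_0 < v_1 < v_2 < v_3 < v_4 < v_5. Listing each simplex with vertices in this order, K has dimension 2 with simplices:

  0-simplices (6): [v_0], [v_1], [v_2], [v_3], [v_4], [v_5]
  1-simplices (15): (15 of them)
  2-simplices (10): [v_0,v_1,v_2], [v_0,v_1,v_5], [v_0,v_2,v_4], [v_0,v_3,v_4], [v_0,v_3,v_5], [v_1,v_2,v_3], [v_1,v_3,v_4], [v_1,v_4,v_5], [v_2,v_3,v_5], [v_2,v_4,v_5]

Hence C_0 ≅ Z^6, C_1 ≅ Z^15, C_2 ≅ Z^10.

Boundary ∂_1: C_1 → C_0 sends each edge [p,q] (with p < q) to q − p.
The resulting 6×15 matrix has rank 5, and its Smith normal form has invariant factors (1,1,1,1,1).

The boundary map ∂_2: C_2 → C_1 acts by ∂[p,q,r] = [q,r] − [p,r] + [p,q]. For instance
  ∂[v_0,v_3,v_5] = [v_3,v_5] − [v_0,v_5] + [v_0,v_3],
  ∂[v_2,v_4,v_5] = [v_4,v_5] − [v_2,v_5] + [v_2,v_4].
The resulting 15×10 matrix has rank 10, and its Smith normal form has invariant factors (1,1,1,1,1,1,1,1,1,2).

Computing H_k = (kernel of ∂_k) / (image of ∂_{k+1}):

  H_0: rank C_0 − rank ∂_1 = 6 − 5 = 1, and the invariant factors of ∂_1 are all 1, so H_0 = Z.
  H_1: rank ker ∂_1 − rank ∂_2 = (15 − 5) − 10 = 0, and ∂_2 has invariant factor 2 > 1, so H_1 = Z/2Z.
  H_2: rank ker ∂_2 − rank ∂_3 = (10 − 10) − 0 = 0, and there is no ∂_3, so H_2 = 0.

(K is a triangulation of the real projective plane RP^2.)

Hence the Betti numbers are b_0 = 1, b_1 = 0, b_2 = 0.

b_0 = 1, b_1 = 0, b_2 = 0.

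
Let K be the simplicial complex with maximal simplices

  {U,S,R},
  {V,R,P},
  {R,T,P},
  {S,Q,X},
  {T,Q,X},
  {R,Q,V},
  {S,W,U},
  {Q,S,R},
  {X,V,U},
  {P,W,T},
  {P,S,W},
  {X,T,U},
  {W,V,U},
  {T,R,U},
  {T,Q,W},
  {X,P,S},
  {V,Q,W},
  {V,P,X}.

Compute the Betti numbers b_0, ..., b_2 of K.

b_0 = 1, b_1 = 2, b_2 = 1.

Fix the vertex order P < Q < R < S < T < U < V < W < X and write every simplex with vertices in increasing order. Then dim K = 2 and the simplices of K are:

  0-simplices (9): P, Q, R, S, T, U, V, W, X
  1-simplices (27): PR, PS, PT, PV, PW, PX, QR, QS, QT, QV, QW, QX, RS, RT, RU, RV, SU, SW, SX, TU, TW, TX, UV, UW, UX, VW, VX
  2-simplices (18): PRT, PRV, PSW, PSX, PTW, PVX, QRS, QRV, QSX, QTW, QTX, QVW, RSU, RTU, SUW, TUX, UVW, UVX

so the chain groups are C_0 ≅ Z^9, C_1 ≅ Z^27, C_2 ≅ Z^18.

The boundary map ∂_1: C_1 → C_0 maps an edge to its endpoints' difference, ∂[p,q] = q − p.
The resulting 9×27 matrix has rank 8, and its Smith normal form has invariant factors (1,1,1,1,1,1,1,1).

∂_2: C_2 → C_1 maps a triangle to the signed sum of its edges. For instance
  ∂PRT = RT − PT + PR,
  ∂PVX = VX − PX + PV.
The resulting 27×18 matrix has rank 17, and its Smith normal form has invariant factors (1,1,1,1,1,1,1,1,1,1,1,1,1,1,1,1,1).

Reading off H_k = ker ∂_k / im ∂_{k+1}:

  H_0: rank C_0 − rank ∂_1 = 9 − 8 = 1, and the invariant factors of ∂_1 are all 1, so H_0 ≅ Z.
  H_1: rank ker ∂_1 − rank ∂_2 = (27 − 8) − 17 = 2, and the invariant factors of ∂_2 are all 1, so H_1 ≅ Z^2.
  H_2: rank ker ∂_2 − rank ∂_3 = (18 − 17) − 0 = 1, and there is no ∂_3, so H_2 ≅ Z.

As a check, the Euler characteristic is 9 − 27 + 18 = 0, which agrees with 1 − 2 + 1 = 0.
(K is a triangulation of the torus T^2.)

Hence the Betti numbers are b_0 = 1, b_1 = 2, b_2 = 1.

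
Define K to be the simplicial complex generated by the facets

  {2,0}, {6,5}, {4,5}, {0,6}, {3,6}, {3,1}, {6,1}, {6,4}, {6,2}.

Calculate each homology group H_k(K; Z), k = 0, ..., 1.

H_0 = Z,  H_1 = Z^3.

Order the vertices as 0 < 1 < 2 < 3 < 4 < 5 < 6. Listing each simplex with vertices in this order, K has dimension 1 with simplices:

  0-simplices (7): [0], [1], [2], [3], [4], [5], [6]
  1-simplices (9): [0,2], [0,6], [1,3], [1,6], [2,6], [3,6], [4,5], [4,6], [5,6]

giving chain groups C_0 ≅ Z^7, C_1 ≅ Z^9.

Boundary ∂_1: C_1 → C_0 maps an edge to its endpoints' difference, ∂[p,q] = q − p.
The 7×9 boundary matrix has rank 6 and Smith normal form diag(1,1,1,1,1,1).

Now H_k = ker ∂_k / im ∂_{k+1}, so:

  H_0: rank C_0 − rank ∂_1 = 7 − 6 = 1, and the invariant factors of ∂_1 are all 1, so H_0 ≅ Z.
  H_1: rank ker ∂_1 − rank ∂_2 = (9 − 6) − 0 = 3, and there is no ∂_2, so H_1 ≅ Z^3.

(K is a triangulation of a wedge of 3 circles.)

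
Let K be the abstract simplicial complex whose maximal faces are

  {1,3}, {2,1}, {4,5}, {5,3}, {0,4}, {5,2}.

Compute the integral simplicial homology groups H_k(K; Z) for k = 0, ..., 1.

H_0 ≅ Z,  H_1 ≅ Z.

Take the total order 0 < 1 < 2 < 3 < 4 < 5 on the vertex set. Then K (dimension 1) consists of the simplices:

  0-simplices (6): [0], [1], [2], [3], [4], [5]
  1-simplices (6): [0,4], [1,2], [1,3], [2,5], [3,5], [4,5]

Hence C_0 ≅ Z^6, C_1 ≅ Z^6.

Boundary ∂_1: C_1 → C_0 is given by ∂[p,q] = [q] − [p].
The 6×6 boundary matrix has rank 5 and Smith normal form diag(1,1,1,1,1).

Computing H_k = (kernel of ∂_k) / (image of ∂_{k+1}):

  H_0: rank C_0 − rank ∂_1 = 6 − 5 = 1, and the invariant factors of ∂_1 are all 1, so H_0 = Z.
  H_1: rank ker ∂_1 − rank ∂_2 = (6 − 5) − 0 = 1, and there is no ∂_2, so H_1 = Z.

As a check, the Euler characteristic is 6 − 6 = 0, which agrees with 1 − 1 = 0.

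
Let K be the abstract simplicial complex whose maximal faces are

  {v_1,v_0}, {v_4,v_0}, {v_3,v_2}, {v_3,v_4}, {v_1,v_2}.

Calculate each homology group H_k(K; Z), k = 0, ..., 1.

K has 5 vertices, 5 edges.
rank ∂_0 = 0, rank ∂_1 = 4 ⇒ b_0 = 5 − 0 − 4 = 1; all invariant factors of ∂_1 are 1 so no torsion. So H_0 = Z.
rank ∂_1 = 4, rank ∂_2 = 0 ⇒ b_1 = 5 − 4 − 0 = 1. So H_1 = Z.

H_0 = Z,  H_1 = Z.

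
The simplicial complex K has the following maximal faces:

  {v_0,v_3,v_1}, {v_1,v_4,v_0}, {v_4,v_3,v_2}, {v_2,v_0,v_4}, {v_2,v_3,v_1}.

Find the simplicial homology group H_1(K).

We work with the vertex ordering v_0 < v_1 < v_2 < v_3 < v_4. The simplices of K, each written with vertices in increasing order, are:

  0-simplices (5): [v_0], [v_1], [v_2], [v_3], [v_4]
  1-simplices (10): [v_0,v_1], [v_0,v_2], [v_0,v_3], [v_0,v_4], [v_1,v_2], [v_1,v_3], [v_1,v_4], [v_2,v_3], [v_2,v_4], [v_3,v_4]
  2-simplices (5): [v_0,v_1,v_3], [v_0,v_1,v_4], [v_0,v_2,v_4], [v_1,v_2,v_3], [v_2,v_3,v_4]

so the chain groups are C_0 ≅ Z^5, C_1 ≅ Z^10, C_2 ≅ Z^5.

Boundary ∂_1: C_1 → C_0 maps an edge to its endpoints' difference, ∂[p,q] = q − p.
The resulting 5×10 matrix has rank 4, and its Smith normal form has invariant factors (1,1,1,1).

Boundary ∂_2: C_2 → C_1 acts by ∂[p,q,r] = [q,r] − [p,r] + [p,q]. For instance
  ∂[v_0,v_1,v_4] = [v_1,v_4] − [v_0,v_4] + [v_0,v_1],
  ∂[v_2,v_3,v_4] = [v_3,v_4] − [v_2,v_4] + [v_2,v_3].
This gives a 10×5 integer matrix of rank 5; reducing to Smith normal form yields diagonal entries (1,1,1,1,1).

Now H_k = ker ∂_k / im ∂_{k+1}, so:

  H_1: rank ker ∂_1 − rank ∂_2 = (10 − 4) − 5 = 1, and the invariant factors of ∂_2 are all 1, so H_1 ≅ Z.

H_1 = Z.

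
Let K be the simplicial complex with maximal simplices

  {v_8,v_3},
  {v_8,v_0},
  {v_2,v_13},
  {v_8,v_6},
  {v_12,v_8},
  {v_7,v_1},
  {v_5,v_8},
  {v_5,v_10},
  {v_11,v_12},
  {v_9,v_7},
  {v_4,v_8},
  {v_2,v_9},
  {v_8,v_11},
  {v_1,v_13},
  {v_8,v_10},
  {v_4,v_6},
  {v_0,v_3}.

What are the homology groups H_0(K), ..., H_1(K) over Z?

H_0 = Z^2,  H_1 = Z^5.

Order the vertices as v_0 < v_1 < v_2 < v_3 < v_4 < v_5 < v_6 < v_7 < v_8 < v_9 < v_10 < v_11 < v_12 < v_13. Listing each simplex with vertices in this order, K has dimension 1 with simplices:

  0-simplices (14): [v_0], [v_1], [v_2], [v_3], [v_4], [v_5], [v_6], [v_7], [v_8], [v_9], [v_10], [v_11], [v_12], [v_13]
  1-simplices (17): (17 of them)

so the chain groups are C_0 ≅ Z^14, C_1 ≅ Z^17.

The boundary map ∂_1: C_1 → C_0 is given by ∂[p,q] = [q] − [p].
The resulting 14×17 matrix has rank 12, and its Smith normal form has invariant factors (1,1,1,1,1,1,1,1,1,1,1,1).

Computing H_k = (kernel of ∂_k) / (image of ∂_{k+1}):

  H_0: rank C_0 − rank ∂_1 = 14 − 12 = 2, and the invariant factors of ∂_1 are all 1, so H_0 ≅ Z^2.
  H_1: rank ker ∂_1 − rank ∂_2 = (17 − 12) − 0 = 5, and there is no ∂_2, so H_1 ≅ Z^5.

As a check, the Euler characteristic is 14 − 17 = -3, which agrees with 2 − 5 = -3.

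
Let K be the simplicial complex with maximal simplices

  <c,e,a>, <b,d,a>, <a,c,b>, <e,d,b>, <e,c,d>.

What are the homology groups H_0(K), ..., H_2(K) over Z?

H_0 ≅ Z,  H_1 ≅ Z,  H_2 = 0.

Fix the vertex order a < b < c < d < e and write every simplex with vertices in increasing order. Then dim K = 2 and the simplices of K are:

  0-simplices (5): a, b, c, d, e
  1-simplices (10): ab, ac, ad, ae, bc, bd, be, cd, ce, de
  2-simplices (5): abc, abd, ace, bde, cde

Hence C_0 ≅ Z^5, C_1 ≅ Z^10, C_2 ≅ Z^5.

∂_1: C_1 → C_0 maps an edge to its endpoints' difference, ∂[p,q] = q − p. For instance
  ∂cd = d − c.
This gives a 5×10 integer matrix of rank 4; reducing to Smith normal form yields diagonal entries (1,1,1,1).

The boundary map ∂_2: C_2 → C_1 maps a triangle to the signed sum of its edges. For instance
  ∂cde = de − ce + cd,
  ∂abd = bd − ad + ab.
The resulting 10×5 matrix has rank 5, and its Smith normal form has invariant factors (1,1,1,1,1).

From H_k ≅ ker(∂_k) / im(∂_{k+1}) we obtain:

  H_0: rank C_0 − rank ∂_1 = 5 − 4 = 1, and the invariant factors of ∂_1 are all 1, so H_0 ≅ Z.
  H_1: rank ker ∂_1 − rank ∂_2 = (10 − 4) − 5 = 1, and the invariant factors of ∂_2 are all 1, so H_1 ≅ Z.
  H_2: rank ker ∂_2 − rank ∂_3 = (5 − 5) − 0 = 0, and there is no ∂_3, so H_2 ≅ 0.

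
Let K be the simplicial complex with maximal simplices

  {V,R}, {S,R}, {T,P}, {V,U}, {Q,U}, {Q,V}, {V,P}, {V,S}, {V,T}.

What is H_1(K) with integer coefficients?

Fix the vertex order P < Q < R < S < T < U < V and write every simplex with vertices in increasing order. Then dim K = 1 and the simplices of K are:

  0-simplices (7): P, Q, R, S, T, U, V
  1-simplices (9): PT, PV, QU, QV, RS, RV, SV, TV, UV

giving chain groups C_0 ≅ Z^7, C_1 ≅ Z^9.

∂_1: C_1 → C_0 sends each edge [p,q] (with p < q) to q − p.
The resulting 7×9 matrix has rank 6, and its Smith normal form has invariant factors (1,1,1,1,1,1).

Reading off H_k = ker ∂_k / im ∂_{k+1}:

  H_1: rank ker ∂_1 − rank ∂_2 = (9 − 6) − 0 = 3, and there is no ∂_2, so H_1 ≅ Z^3.

H_1 ≅ Z^3.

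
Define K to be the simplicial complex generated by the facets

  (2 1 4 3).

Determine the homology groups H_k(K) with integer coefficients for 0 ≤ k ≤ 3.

H_0 ≅ Z,  H_1 = 0,  H_2 = 0,  H_3 = 0.

Fix the vertex order 1 < 2 < 3 < 4 and write every simplex with vertices in increasing order. Then dim K = 3 and the simplices of K are:

  0-simplices (4): [1], [2], [3], [4]
  1-simplices (6): [1,2], [1,3], [1,4], [2,3], [2,4], [3,4]
  2-simplices (4): [1,2,3], [1,2,4], [1,3,4], [2,3,4]
  3-simplices (1): [1,2,3,4]

Hence C_0 ≅ Z^4, C_1 ≅ Z^6, C_2 ≅ Z^4, C_3 ≅ Z^1.

The boundary map ∂_1: C_1 → C_0 maps an edge to its endpoints' difference, ∂[p,q] = q − p. For instance
  ∂[2,4] = [4] − [2].
This gives a 4×6 integer matrix of rank 3; reducing to Smith normal form yields diagonal entries (1,1,1).

∂_2: C_2 → C_1 sends each 2-simplex [p,q,r] to [q,r] − [p,r] + [p,q]. For instance
  ∂[1,2,4] = [2,4] − [1,4] + [1,2],
  ∂[2,3,4] = [3,4] − [2,4] + [2,3].
The 6×4 boundary matrix has rank 3 and Smith normal form diag(1,1,1).

∂_3: C_3 → C_2 sends each 3-simplex σ to the alternating sum Σ_i (−1)^i (σ with its i-th vertex removed). For instance
  ∂[1,2,3,4] = [2,3,4] − [1,3,4] + [1,2,4] − [1,2,3].
This gives a 4×1 integer matrix of rank 1; reducing to Smith normal form yields diagonal entries (1).

Reading off H_k = ker ∂_k / im ∂_{k+1}:

  H_0: rank C_0 − rank ∂_1 = 4 − 3 = 1, and the invariant factors of ∂_1 are all 1, so H_0 = Z.
  H_1: rank ker ∂_1 − rank ∂_2 = (6 − 3) − 3 = 0, and the invariant factors of ∂_2 are all 1, so H_1 = 0.
  H_2: rank ker ∂_2 − rank ∂_3 = (4 − 3) − 1 = 0, and the invariant factors of ∂_3 are all 1, so H_2 = 0.
  H_3: rank ker ∂_3 − rank ∂_4 = (1 − 1) − 0 = 0, and there is no ∂_4, so H_3 = 0.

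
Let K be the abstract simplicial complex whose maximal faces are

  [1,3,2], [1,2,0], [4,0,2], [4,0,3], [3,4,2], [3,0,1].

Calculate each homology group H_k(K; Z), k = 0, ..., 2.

H_0 ≅ Z,  H_1 = 0,  H_2 ≅ Z.

We work with the vertex ordering 0 < 1 < 2 < 3 < 4. The simplices of K, each written with vertices in increasing order, are:

  0-simplices (5): [0], [1], [2], [3], [4]
  1-simplices (9): [0,1], [0,2], [0,3], [0,4], [1,2], [1,3], [2,3], [2,4], [3,4]
  2-simplices (6): [0,1,2], [0,1,3], [0,2,4], [0,3,4], [1,2,3], [2,3,4]

so the chain groups are C_0 ≅ Z^5, C_1 ≅ Z^9, C_2 ≅ Z^6.

∂_1: C_1 → C_0 maps an edge to its endpoints' difference, ∂[p,q] = q − p.
This gives a 5×9 integer matrix of rank 4; reducing to Smith normal form yields diagonal entries (1,1,1,1).

∂_2: C_2 → C_1 maps a triangle to the signed sum of its edges. For instance
  ∂[2,3,4] = [3,4] − [2,4] + [2,3],
  ∂[0,1,3] = [1,3] − [0,3] + [0,1].
This gives a 9×6 integer matrix of rank 5; reducing to Smith normal form yields diagonal entries (1,1,1,1,1).

From H_k ≅ ker(∂_k) / im(∂_{k+1}) we obtain:

  H_0: rank C_0 − rank ∂_1 = 5 − 4 = 1, and the invariant factors of ∂_1 are all 1, so H_0 ≅ Z.
  H_1: rank ker ∂_1 − rank ∂_2 = (9 − 4) − 5 = 0, and the invariant factors of ∂_2 are all 1, so H_1 ≅ 0.
  H_2: rank ker ∂_2 − rank ∂_3 = (6 − 5) − 0 = 1, and there is no ∂_3, so H_2 ≅ Z.

(K is a triangulation of the 2-sphere S^2.)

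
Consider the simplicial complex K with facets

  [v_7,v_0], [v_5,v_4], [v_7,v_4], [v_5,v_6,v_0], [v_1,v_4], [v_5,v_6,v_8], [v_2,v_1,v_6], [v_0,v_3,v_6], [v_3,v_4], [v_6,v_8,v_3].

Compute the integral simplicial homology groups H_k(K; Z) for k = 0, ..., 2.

H_0 ≅ Z,  H_1 ≅ Z^3,  H_2 = 0.

Fix the vertex order v_0 < v_1 < v_2 < v_3 < v_4 < v_5 < v_6 < v_7 < v_8 and write every simplex with vertices in increasing order. Then dim K = 2 and the simplices of K are:

  0-simplices (9): [v_0], [v_1], [v_2], [v_3], [v_4], [v_5], [v_6], [v_7], [v_8]
  1-simplices (16): (16 of them)
  2-simplices (5): [v_0,v_3,v_6], [v_0,v_5,v_6], [v_1,v_2,v_6], [v_3,v_6,v_8], [v_5,v_6,v_8]

so the chain groups are C_0 ≅ Z^9, C_1 ≅ Z^16, C_2 ≅ Z^5.

Boundary ∂_1: C_1 → C_0 is given by ∂[p,q] = [q] − [p]. For instance
  ∂[v_5,v_8] = [v_8] − [v_5].
This gives a 9×16 integer matrix of rank 8; reducing to Smith normal form yields diagonal entries (1,1,1,1,1,1,1,1).

Boundary ∂_2: C_2 → C_1 acts by ∂[p,q,r] = [q,r] − [p,r] + [p,q]. For instance
  ∂[v_3,v_6,v_8] = [v_6,v_8] − [v_3,v_8] + [v_3,v_6],
  ∂[v_5,v_6,v_8] = [v_6,v_8] − [v_5,v_8] + [v_5,v_6].
As a 16×5 matrix over Z this has rank 5, with invariant factors (1,1,1,1,1).

From H_k ≅ ker(∂_k) / im(∂_{k+1}) we obtain:

  H_0: rank C_0 − rank ∂_1 = 9 − 8 = 1, and the invariant factors of ∂_1 are all 1, so H_0 = Z.
  H_1: rank ker ∂_1 − rank ∂_2 = (16 − 8) − 5 = 3, and the invariant factors of ∂_2 are all 1, so H_1 = Z^3.
  H_2: rank ker ∂_2 − rank ∂_3 = (5 − 5) − 0 = 0, and there is no ∂_3, so H_2 = 0.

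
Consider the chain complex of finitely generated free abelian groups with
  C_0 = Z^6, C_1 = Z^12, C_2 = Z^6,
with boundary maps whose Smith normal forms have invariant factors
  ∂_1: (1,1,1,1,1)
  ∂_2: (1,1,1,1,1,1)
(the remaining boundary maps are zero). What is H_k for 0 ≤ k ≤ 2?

H_0 = Z,  H_1 = Z,  H_2 = 0.

H_0: b_0 = 6 − 0 − 5 = 1; torsion from ∂_1 factors > 1: none. So H_0 = Z.
H_1: b_1 = 12 − 5 − 6 = 1; torsion from ∂_2 factors > 1: none. So H_1 = Z.
H_2: b_2 = 6 − 6 − 0 = 0; torsion from ∂_3 factors > 1: none. So H_2 = 0.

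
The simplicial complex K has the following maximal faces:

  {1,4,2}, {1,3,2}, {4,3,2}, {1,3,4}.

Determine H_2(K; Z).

H_2 ≅ Z.

Order the vertices as 1 < 2 < 3 < 4. Listing each simplex with vertices in this order, K has dimension 2 with simplices:

  0-simplices (4): [1], [2], [3], [4]
  1-simplices (6): [1,2], [1,3], [1,4], [2,3], [2,4], [3,4]
  2-simplices (4): [1,2,3], [1,2,4], [1,3,4], [2,3,4]

giving chain groups C_0 ≅ Z^4, C_1 ≅ Z^6, C_2 ≅ Z^4.

The boundary map ∂_1: C_1 → C_0 maps an edge to its endpoints' difference, ∂[p,q] = q − p. For instance
  ∂[1,4] = [4] − [1].
As a 4×6 matrix over Z this has rank 3, with invariant factors (1,1,1).

∂_2: C_2 → C_1 sends each 2-simplex [p,q,r] to [q,r] − [p,r] + [p,q]. For instance
  ∂[1,3,4] = [3,4] − [1,4] + [1,3],
  ∂[2,3,4] = [3,4] − [2,4] + [2,3].
The resulting 6×4 matrix has rank 3, and its Smith normal form has invariant factors (1,1,1).

Now H_k = ker ∂_k / im ∂_{k+1}, so:

  H_2: rank ker ∂_2 − rank ∂_3 = (4 − 3) − 0 = 1, and there is no ∂_3, so H_2 = Z.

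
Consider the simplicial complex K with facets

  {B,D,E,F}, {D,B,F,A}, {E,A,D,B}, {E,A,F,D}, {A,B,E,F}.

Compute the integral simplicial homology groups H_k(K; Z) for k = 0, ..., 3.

H_0 = Z,  H_1 = 0,  H_2 = 0,  H_3 = Z.

We work with the vertex ordering A < B < D < E < F. The simplices of K, each written with vertices in increasing order, are:

  0-simplices (5): A, B, D, E, F
  1-simplices (10): AB, AD, AE, AF, BD, BE, BF, DE, DF, EF
  2-simplices (10): ABD, ABE, ABF, ADE, ADF, AEF, BDE, BDF, BEF, DEF
  3-simplices (5): ABDE, ABDF, ABEF, ADEF, BDEF

giving chain groups C_0 ≅ Z^5, C_1 ≅ Z^10, C_2 ≅ Z^10, C_3 ≅ Z^5.

∂_1: C_1 → C_0 sends each edge [p,q] (with p < q) to q − p.
As a 5×10 matrix over Z this has rank 4, with invariant factors (1,1,1,1).

The boundary map ∂_2: C_2 → C_1 sends each 2-simplex [p,q,r] to [q,r] − [p,r] + [p,q]. For instance
  ∂BDF = DF − BF + BD,
  ∂ABE = BE − AE + AB.
As a 10×10 matrix over Z this has rank 6, with invariant factors (1,1,1,1,1,1).

Boundary ∂_3: C_3 → C_2 sends each 3-simplex σ to the alternating sum Σ_i (−1)^i (σ with its i-th vertex removed). For instance
  ∂ABEF = BEF − AEF + ABF − ABE,
  ∂ABDF = BDF − ADF + ABF − ABD.
As a 10×5 matrix over Z this has rank 4, with invariant factors (1,1,1,1).

Reading off H_k = ker ∂_k / im ∂_{k+1}:

  H_0: rank C_0 − rank ∂_1 = 5 − 4 = 1, and the invariant factors of ∂_1 are all 1, so H_0 = Z.
  H_1: rank ker ∂_1 − rank ∂_2 = (10 − 4) − 6 = 0, and the invariant factors of ∂_2 are all 1, so H_1 = 0.
  H_2: rank ker ∂_2 − rank ∂_3 = (10 − 6) − 4 = 0, and the invariant factors of ∂_3 are all 1, so H_2 = 0.
  H_3: rank ker ∂_3 − rank ∂_4 = (5 − 4) − 0 = 1, and there is no ∂_4, so H_3 = Z.

As a check, the Euler characteristic is 5 − 10 + 10 − 5 = 0, which agrees with 1 − 0 + 0 − 1 = 0.
(K is a triangulation of the 3-sphere S^3.)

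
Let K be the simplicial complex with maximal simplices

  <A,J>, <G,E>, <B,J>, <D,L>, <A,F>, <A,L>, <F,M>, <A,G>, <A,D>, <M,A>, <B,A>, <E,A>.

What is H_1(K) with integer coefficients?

Order the vertices as A < B < D < E < F < G < J < L < M. Listing each simplex with vertices in this order, K has dimension 1 with simplices:

  0-simplices (9): A, B, D, E, F, G, J, L, M
  1-simplices (12): AB, AD, AE, AF, AG, AJ, AL, AM, BJ, DL, EG, FM

giving chain groups C_0 ≅ Z^9, C_1 ≅ Z^12.

The boundary map ∂_1: C_1 → C_0 sends each edge [p,q] (with p < q) to q − p.
The resulting 9×12 matrix has rank 8, and its Smith normal form has invariant factors (1,1,1,1,1,1,1,1).

Computing H_k = (kernel of ∂_k) / (image of ∂_{k+1}):

  H_1: rank ker ∂_1 − rank ∂_2 = (12 − 8) − 0 = 4, and there is no ∂_2, so H_1 ≅ Z^4.

(K is a triangulation of a wedge of 4 circles.)

H_1 = Z^4.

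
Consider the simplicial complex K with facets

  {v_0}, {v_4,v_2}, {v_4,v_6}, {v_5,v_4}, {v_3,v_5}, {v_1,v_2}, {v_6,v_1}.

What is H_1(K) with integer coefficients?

Take the total order v_0 < v_1 < v_2 < v_3 < v_4 < v_5 < v_6 on the vertex set. Then K (dimension 1) consists of the simplices:

  0-simplices (7): [v_0], [v_1], [v_2], [v_3], [v_4], [v_5], [v_6]
  1-simplices (6): [v_1,v_2], [v_1,v_6], [v_2,v_4], [v_3,v_5], [v_4,v_5], [v_4,v_6]

giving chain groups C_0 ≅ Z^7, C_1 ≅ Z^6.

Boundary ∂_1: C_1 → C_0 maps an edge to its endpoints' difference, ∂[p,q] = q − p. For instance
  ∂[v_4,v_6] = [v_6] − [v_4].
This gives a 7×6 integer matrix of rank 5; reducing to Smith normal form yields diagonal entries (1,1,1,1,1).

From H_k ≅ ker(∂_k) / im(∂_{k+1}) we obtain:

  H_1: rank ker ∂_1 − rank ∂_2 = (6 − 5) − 0 = 1, and there is no ∂_2, so H_1 = Z.

H_1 = Z.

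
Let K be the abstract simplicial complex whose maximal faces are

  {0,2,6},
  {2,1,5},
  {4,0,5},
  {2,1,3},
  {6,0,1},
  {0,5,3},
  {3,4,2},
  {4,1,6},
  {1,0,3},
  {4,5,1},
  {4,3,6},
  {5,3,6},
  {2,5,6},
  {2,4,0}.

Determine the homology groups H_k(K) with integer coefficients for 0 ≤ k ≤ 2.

We work with the vertex ordering 0 < 1 < 2 < 3 < 4 < 5 < 6. The simplices of K, each written with vertices in increasing order, are:

  0-simplices (7): [0], [1], [2], [3], [4], [5], [6]
  1-simplices (21): [0,1], [0,2], [0,3], [0,4], [0,5], [0,6], [1,2], [1,3], [1,4], [1,5], [1,6], [2,3], [2,4], [2,5], [2,6], [3,4], [3,5], [3,6], [4,5], [4,6], [5,6]
  2-simplices (14): [0,1,3], [0,1,6], [0,2,4], [0,2,6], [0,3,5], [0,4,5], [1,2,3], [1,2,5], [1,4,5], [1,4,6], [2,3,4], [2,5,6], [3,4,6], [3,5,6]

Hence C_0 ≅ Z^7, C_1 ≅ Z^21, C_2 ≅ Z^14.

The boundary map ∂_1: C_1 → C_0 maps an edge to its endpoints' difference, ∂[p,q] = q − p. For instance
  ∂[0,5] = [5] − [0].
The resulting 7×21 matrix has rank 6, and its Smith normal form has invariant factors (1,1,1,1,1,1).

Boundary ∂_2: C_2 → C_1 sends each 2-simplex [p,q,r] to [q,r] − [p,r] + [p,q]. For instance
  ∂[1,4,5] = [4,5] − [1,5] + [1,4],
  ∂[1,2,3] = [2,3] − [1,3] + [1,2].
The 21×14 boundary matrix has rank 13 and Smith normal form diag(1,1,1,1,1,1,1,1,1,1,1,1,1).

Now H_k = ker ∂_k / im ∂_{k+1}, so:

  H_0: rank C_0 − rank ∂_1 = 7 − 6 = 1, and the invariant factors of ∂_1 are all 1, so H_0 ≅ Z.
  H_1: rank ker ∂_1 − rank ∂_2 = (21 − 6) − 13 = 2, and the invariant factors of ∂_2 are all 1, so H_1 ≅ Z^2.
  H_2: rank ker ∂_2 − rank ∂_3 = (14 − 13) − 0 = 1, and there is no ∂_3, so H_2 ≅ Z.

As a check, the Euler characteristic is 7 − 21 + 14 = 0, which agrees with 1 − 2 + 1 = 0.

H_0 ≅ Z,  H_1 ≅ Z^2,  H_2 ≅ Z.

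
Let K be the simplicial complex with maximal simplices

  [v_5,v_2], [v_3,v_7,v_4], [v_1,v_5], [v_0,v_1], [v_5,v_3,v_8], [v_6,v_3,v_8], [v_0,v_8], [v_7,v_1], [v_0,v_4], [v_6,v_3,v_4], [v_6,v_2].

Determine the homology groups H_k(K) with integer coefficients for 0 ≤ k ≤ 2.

We work with the vertex ordering v_0 < v_1 < v_2 < v_3 < v_4 < v_5 < v_6 < v_7 < v_8. The simplices of K, each written with vertices in increasing order, are:

  0-simplices (9): [v_0], [v_1], [v_2], [v_3], [v_4], [v_5], [v_6], [v_7], [v_8]
  1-simplices (16): (16 of them)
  2-simplices (4): [v_3,v_4,v_6], [v_3,v_4,v_7], [v_3,v_5,v_8], [v_3,v_6,v_8]

Hence C_0 ≅ Z^9, C_1 ≅ Z^16, C_2 ≅ Z^4.

Boundary ∂_1: C_1 → C_0 is given by ∂[p,q] = [q] − [p].
As a 9×16 matrix over Z this has rank 8, with invariant factors (1,1,1,1,1,1,1,1).

Boundary ∂_2: C_2 → C_1 sends each 2-simplex [p,q,r] to [q,r] − [p,r] + [p,q]. For instance
  ∂[v_3,v_5,v_8] = [v_5,v_8] − [v_3,v_8] + [v_3,v_5],
  ∂[v_3,v_4,v_6] = [v_4,v_6] − [v_3,v_6] + [v_3,v_4].
As a 16×4 matrix over Z this has rank 4, with invariant factors (1,1,1,1).

Reading off H_k = ker ∂_k / im ∂_{k+1}:

  H_0: rank C_0 − rank ∂_1 = 9 − 8 = 1, and the invariant factors of ∂_1 are all 1, so H_0 = Z.
  H_1: rank ker ∂_1 − rank ∂_2 = (16 − 8) − 4 = 4, and the invariant factors of ∂_2 are all 1, so H_1 = Z^4.
  H_2: rank ker ∂_2 − rank ∂_3 = (4 − 4) − 0 = 0, and there is no ∂_3, so H_2 = 0.

As a check, the Euler characteristic is 9 − 16 + 4 = -3, which agrees with 1 − 4 + 0 = -3.

H_0 ≅ Z,  H_1 ≅ Z^4,  H_2 = 0.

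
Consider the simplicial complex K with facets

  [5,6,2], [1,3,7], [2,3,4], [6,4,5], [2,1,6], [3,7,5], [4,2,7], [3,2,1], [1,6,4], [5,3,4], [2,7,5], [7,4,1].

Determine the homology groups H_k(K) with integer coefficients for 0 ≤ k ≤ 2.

H_0 = Z,  H_1 = Z_2,  H_2 = 0.

Order the vertices as 1 < 2 < 3 < 4 < 5 < 6 < 7. Listing each simplex with vertices in this order, K has dimension 2 with simplices:

  0-simplices (7): [1], [2], [3], [4], [5], [6], [7]
  1-simplices (18): [1,2], [1,3], [1,4], [1,6], [1,7], [2,3], [2,4], [2,5], [2,6], [2,7], [3,4], [3,5], [3,7], [4,5], [4,6], [4,7], [5,6], [5,7]
  2-simplices (12): [1,2,3], [1,2,6], [1,3,7], [1,4,6], [1,4,7], [2,3,4], [2,4,7], [2,5,6], [2,5,7], [3,4,5], [3,5,7], [4,5,6]

so the chain groups are C_0 ≅ Z^7, C_1 ≅ Z^18, C_2 ≅ Z^12.

Boundary ∂_1: C_1 → C_0 maps an edge to its endpoints' difference, ∂[p,q] = q − p. For instance
  ∂[5,7] = [7] − [5].
This gives a 7×18 integer matrix of rank 6; reducing to Smith normal form yields diagonal entries (1,1,1,1,1,1).

Boundary ∂_2: C_2 → C_1 acts by ∂[p,q,r] = [q,r] − [p,r] + [p,q]. For instance
  ∂[2,4,7] = [4,7] − [2,7] + [2,4],
  ∂[1,3,7] = [3,7] − [1,7] + [1,3].
This gives a 18×12 integer matrix of rank 12; reducing to Smith normal form yields diagonal entries (1,1,1,1,1,1,1,1,1,1,1,2).

From H_k ≅ ker(∂_k) / im(∂_{k+1}) we obtain:

  H_0: rank C_0 − rank ∂_1 = 7 − 6 = 1, and the invariant factors of ∂_1 are all 1, so H_0 ≅ Z.
  H_1: rank ker ∂_1 − rank ∂_2 = (18 − 6) − 12 = 0, and ∂_2 has invariant factor 2 > 1, so H_1 ≅ Z_2.
  H_2: rank ker ∂_2 − rank ∂_3 = (12 − 12) − 0 = 0, and there is no ∂_3, so H_2 ≅ 0.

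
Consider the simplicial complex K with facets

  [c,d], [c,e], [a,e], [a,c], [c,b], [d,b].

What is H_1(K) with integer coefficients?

H_1 = Z^2.

Take the total order a < b < c < d < e on the vertex set. Then K (dimension 1) consists of the simplices:

  0-simplices (5): a, b, c, d, e
  1-simplices (6): ac, ae, bc, bd, cd, ce

giving chain groups C_0 ≅ Z^5, C_1 ≅ Z^6.

The boundary map ∂_1: C_1 → C_0 sends each edge [p,q] (with p < q) to q − p. For instance
  ∂bc = c − b.
As a 5×6 matrix over Z this has rank 4, with invariant factors (1,1,1,1).

Computing H_k = (kernel of ∂_k) / (image of ∂_{k+1}):

  H_1: rank ker ∂_1 − rank ∂_2 = (6 − 4) − 0 = 2, and there is no ∂_2, so H_1 = Z^2.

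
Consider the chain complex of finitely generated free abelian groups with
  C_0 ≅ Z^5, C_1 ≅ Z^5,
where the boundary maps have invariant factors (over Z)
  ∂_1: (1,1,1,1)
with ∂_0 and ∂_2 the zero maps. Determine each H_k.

H_0 = Z,  H_1 = Z.

H_0: b_0 = 5 − 0 − 4 = 1; torsion from ∂_1 factors > 1: none. So H_0 = Z.
H_1: b_1 = 5 − 4 − 0 = 1; torsion from ∂_2 factors > 1: none. So H_1 = Z.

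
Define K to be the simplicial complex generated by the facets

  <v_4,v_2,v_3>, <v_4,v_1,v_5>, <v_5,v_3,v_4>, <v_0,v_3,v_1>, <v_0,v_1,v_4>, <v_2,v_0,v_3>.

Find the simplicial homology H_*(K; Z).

Take the total order v_0 < v_1 < v_2 < v_3 < v_4 < v_5 on the vertex set. Then K (dimension 2) consists of the simplices:

  0-simplices (6): [v_0], [v_1], [v_2], [v_3], [v_4], [v_5]
  1-simplices (12): [v_0,v_1], [v_0,v_2], [v_0,v_3], [v_0,v_4], [v_1,v_3], [v_1,v_4], [v_1,v_5], [v_2,v_3], [v_2,v_4], [v_3,v_4], [v_3,v_5], [v_4,v_5]
  2-simplices (6): [v_0,v_1,v_3], [v_0,v_1,v_4], [v_0,v_2,v_3], [v_1,v_4,v_5], [v_2,v_3,v_4], [v_3,v_4,v_5]

giving chain groups C_0 ≅ Z^6, C_1 ≅ Z^12, C_2 ≅ Z^6.

Boundary ∂_1: C_1 → C_0 maps an edge to its endpoints' difference, ∂[p,q] = q − p.
The 6×12 boundary matrix has rank 5 and Smith normal form diag(1,1,1,1,1).

∂_2: C_2 → C_1 acts by ∂[p,q,r] = [q,r] − [p,r] + [p,q]. For instance
  ∂[v_1,v_4,v_5] = [v_4,v_5] − [v_1,v_5] + [v_1,v_4],
  ∂[v_2,v_3,v_4] = [v_3,v_4] − [v_2,v_4] + [v_2,v_3].
The resulting 12×6 matrix has rank 6, and its Smith normal form has invariant factors (1,1,1,1,1,1).

Reading off H_k = ker ∂_k / im ∂_{k+1}:

  H_0: rank C_0 − rank ∂_1 = 6 − 5 = 1, and the invariant factors of ∂_1 are all 1, so H_0 = Z.
  H_1: rank ker ∂_1 − rank ∂_2 = (12 − 5) − 6 = 1, and the invariant factors of ∂_2 are all 1, so H_1 = Z.
  H_2: rank ker ∂_2 − rank ∂_3 = (6 − 6) − 0 = 0, and there is no ∂_3, so H_2 = 0.

(K is a triangulation of the cylinder S^1 x I.)

H_0 = Z,  H_1 = Z,  H_2 = 0.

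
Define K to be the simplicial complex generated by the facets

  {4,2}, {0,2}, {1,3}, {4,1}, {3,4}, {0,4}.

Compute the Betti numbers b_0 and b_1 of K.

b_0 = 1, b_1 = 2.

We work with the vertex ordering 0 < 1 < 2 < 3 < 4. The simplices of K, each written with vertices in increasing order, are:

  0-simplices (5): [0], [1], [2], [3], [4]
  1-simplices (6): [0,2], [0,4], [1,3], [1,4], [2,4], [3,4]

so the chain groups are C_0 ≅ Z^5, C_1 ≅ Z^6.

∂_1: C_1 → C_0 maps an edge to its endpoints' difference, ∂[p,q] = q − p.
As a 5×6 matrix over Z this has rank 4, with invariant factors (1,1,1,1).

From H_k ≅ ker(∂_k) / im(∂_{k+1}) we obtain:

  H_0: rank C_0 − rank ∂_1 = 5 − 4 = 1, and the invariant factors of ∂_1 are all 1, so H_0 = Z.
  H_1: rank ker ∂_1 − rank ∂_2 = (6 − 4) − 0 = 2, and there is no ∂_2, so H_1 = Z^2.

Hence the Betti numbers are b_0 = 1, b_1 = 2.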